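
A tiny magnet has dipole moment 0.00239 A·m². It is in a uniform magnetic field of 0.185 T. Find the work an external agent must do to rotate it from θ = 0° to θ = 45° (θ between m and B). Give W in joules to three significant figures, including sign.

W ≈ 1.30×10⁻⁴ J

W_ext = ΔU = −mB cosθ₂ + mB cosθ₁ = mB(cosθ₁ − cosθ₂).
W = (0.00239)(0.185)·(cos0° − cos45°) = (4.422×10⁻⁴)·(+0.2929) = 1.295×10⁻⁴ J.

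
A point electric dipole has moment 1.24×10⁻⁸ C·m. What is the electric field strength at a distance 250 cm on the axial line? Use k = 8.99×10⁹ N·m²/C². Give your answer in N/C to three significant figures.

On the dipole axis E = 2kp/r³.
E = 2·(8.99×10⁹)(1.24×10⁻⁸) / (2.50)³ = 14.27 N/C.

E ≈ 14.3 N/C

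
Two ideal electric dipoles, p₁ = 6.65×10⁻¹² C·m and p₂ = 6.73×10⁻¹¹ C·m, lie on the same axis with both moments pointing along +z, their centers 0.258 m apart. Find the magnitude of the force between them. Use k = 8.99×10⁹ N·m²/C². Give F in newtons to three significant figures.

On-axis field of dipole 1 at distance r: E = 2kp₁/r³. Force on dipole 2 is F = p₂·dE/dr (gradient along axis).
dE/dr = −6kp₁/r⁴, so |F| = 6kp₁p₂/r⁴ (attractive for aligned moments).
F = 6(8.99×10⁹)(6.65×10⁻¹²)(6.73×10⁻¹¹)/(0.258)⁴ = 5.448×10⁻⁹ N.

F ≈ 5.45×10⁻⁹ N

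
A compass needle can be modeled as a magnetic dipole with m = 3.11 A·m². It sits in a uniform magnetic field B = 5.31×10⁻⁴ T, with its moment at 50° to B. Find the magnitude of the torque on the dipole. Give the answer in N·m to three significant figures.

τ ≈ 0.00127 N·m

Torque on a magnetic dipole: τ = mB sinθ.
τ = (3.11)(5.31×10⁻⁴)·sin50° = 0.001265 N·m.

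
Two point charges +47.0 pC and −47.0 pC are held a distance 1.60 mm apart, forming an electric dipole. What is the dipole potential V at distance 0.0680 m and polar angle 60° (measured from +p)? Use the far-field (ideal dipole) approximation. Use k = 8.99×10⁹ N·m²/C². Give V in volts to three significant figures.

Dipole moment p = qd = (4.70×10⁻¹¹ C)(0.00160 m) = 7.52×10⁻¹⁴ C·m.
The dipole potential is V = kp cosθ / r².
V = (8.99×10⁹)(7.52×10⁻¹⁴)·cos60° / (0.0680)² = 0.07310 V.

V ≈ 0.0731 V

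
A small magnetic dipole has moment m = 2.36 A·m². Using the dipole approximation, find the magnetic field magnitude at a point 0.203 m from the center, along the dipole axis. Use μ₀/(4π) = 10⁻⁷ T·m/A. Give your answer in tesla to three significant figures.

On axis B = (μ₀/4π)·2m/r³.
B = 2·(10⁻⁷)·(2.36) / (0.203)³ = 5.642×10⁻⁵ T.

B ≈ 5.64×10⁻⁵ T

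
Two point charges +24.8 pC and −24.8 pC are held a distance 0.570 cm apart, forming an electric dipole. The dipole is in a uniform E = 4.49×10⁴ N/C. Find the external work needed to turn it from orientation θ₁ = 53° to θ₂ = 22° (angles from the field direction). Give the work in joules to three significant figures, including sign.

W ≈ -2.07×10⁻⁹ J

Dipole moment p = qd = (2.48×10⁻¹¹ C)(0.00570 m) = 1.414×10⁻¹³ C·m.
W_ext = ΔU = U(θ₂) − U(θ₁) = −pE cosθ₂ − (−pE cosθ₁) = pE(cosθ₁ − cosθ₂).
W = (1.414×10⁻¹³)(4.49×10⁴)·(cos53° − cos22°) = (6.349×10⁻⁹)·(-0.3254) = -2.066×10⁻⁹ J.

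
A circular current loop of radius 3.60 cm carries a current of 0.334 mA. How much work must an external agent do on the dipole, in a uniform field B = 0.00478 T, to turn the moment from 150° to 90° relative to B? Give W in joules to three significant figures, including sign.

Magnetic moment m = IA = Iπa² = (3.34×10⁻⁴)·π·(0.0360)² = 1.36×10⁻⁶ A·m².
W_ext = ΔU = −mB cosθ₂ + mB cosθ₁ = mB(cosθ₁ − cosθ₂).
W = (1.36×10⁻⁶)(0.00478)·(cos150° − cos90°) = (6.501×10⁻⁹)·(-0.8660) = -5.630×10⁻⁹ J.

W ≈ -5.63×10⁻⁹ J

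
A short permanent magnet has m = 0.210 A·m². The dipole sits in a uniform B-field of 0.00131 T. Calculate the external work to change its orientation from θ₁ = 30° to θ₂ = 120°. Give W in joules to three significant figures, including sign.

W_ext = ΔU = −mB cosθ₂ + mB cosθ₁ = mB(cosθ₁ − cosθ₂).
W = (0.210)(0.00131)·(cos30° − cos120°) = (2.751×10⁻⁴)·(+1.3660) = 3.758×10⁻⁴ J.

W ≈ 3.76×10⁻⁴ J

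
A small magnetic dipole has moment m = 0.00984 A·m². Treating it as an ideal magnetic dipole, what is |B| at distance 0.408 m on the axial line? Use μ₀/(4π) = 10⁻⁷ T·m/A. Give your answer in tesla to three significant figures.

B ≈ 2.90×10⁻⁸ T

On axis B = (μ₀/4π)·2m/r³.
B = 2·(10⁻⁷)·(0.00984) / (0.408)³ = 2.898×10⁻⁸ T.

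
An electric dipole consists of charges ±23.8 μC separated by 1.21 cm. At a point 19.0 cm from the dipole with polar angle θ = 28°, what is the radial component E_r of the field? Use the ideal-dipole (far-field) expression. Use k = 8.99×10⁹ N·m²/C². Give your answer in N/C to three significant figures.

Dipole moment p = qd = (2.38×10⁻⁵ C)(0.0121 m) = 2.88×10⁻⁷ C·m.
For a dipole, E_r = (2kp cosθ)/r³.
kp/r³ = (8.99×10⁹)(2.88×10⁻⁷)/(0.190)³ = 3.775×10⁵ N/C.
E_r = 2·3.775×10⁵·cos28° = 6.666×10⁵ N/C.

E_r ≈ 6.67×10⁵ N/C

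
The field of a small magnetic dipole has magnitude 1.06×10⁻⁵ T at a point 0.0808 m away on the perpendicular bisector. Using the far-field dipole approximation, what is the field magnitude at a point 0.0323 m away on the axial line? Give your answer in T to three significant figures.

B ≈ 3.32×10⁻⁴ T

Dipole fields scale as 1/r³ in the far field.
The axial field is twice the equatorial field at the same r, so the geometry factor is 2/1.
B₂ = B₁ · (2/1) · (r₁/r₂)³ = 1.06×10⁻⁵ · 2 · (0.0808/0.0323)³.
(r₁/r₂)³ = (2.502)³ = 15.65.
B₂ ≈ 3.319×10⁻⁴ T.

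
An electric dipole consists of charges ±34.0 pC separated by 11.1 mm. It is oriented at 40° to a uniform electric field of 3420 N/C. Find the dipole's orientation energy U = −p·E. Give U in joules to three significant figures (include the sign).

U ≈ -9.89×10⁻¹⁰ J

Dipole moment p = qd = (3.40×10⁻¹¹ C)(0.0111 m) = 3.774×10⁻¹³ C·m.
U = −p·E = −pE cosθ.
U = −(3.774×10⁻¹³)(3420)·cos40° = -9.887×10⁻¹⁰ J.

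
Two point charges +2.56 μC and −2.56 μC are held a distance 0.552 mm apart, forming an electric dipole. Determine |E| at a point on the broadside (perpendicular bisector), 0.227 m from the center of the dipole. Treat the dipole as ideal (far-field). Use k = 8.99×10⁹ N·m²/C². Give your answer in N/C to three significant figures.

E ≈ 1090 N/C

Dipole moment p = qd = (2.56×10⁻⁶ C)(5.52×10⁻⁴ m) = 1.413×10⁻⁹ C·m.
On the perpendicular bisector E = kp/r³ (half the axial value at the same distance).
E = (8.99×10⁹)(1.413×10⁻⁹) / (0.227)³ = 1086 N/C.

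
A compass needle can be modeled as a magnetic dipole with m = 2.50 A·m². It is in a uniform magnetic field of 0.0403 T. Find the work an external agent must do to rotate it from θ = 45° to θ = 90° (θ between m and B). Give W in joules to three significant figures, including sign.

W_ext = ΔU = −mB cosθ₂ + mB cosθ₁ = mB(cosθ₁ − cosθ₂).
W = (2.50)(0.0403)·(cos45° − cos90°) = (0.1008)·(+0.7071) = 0.07124 J.

W ≈ 0.0712 J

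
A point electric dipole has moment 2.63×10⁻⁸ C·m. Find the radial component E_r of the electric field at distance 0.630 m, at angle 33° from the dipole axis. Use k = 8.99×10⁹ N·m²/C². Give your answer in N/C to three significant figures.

E_r ≈ 1590 N/C

For a dipole, E_r = (2kp cosθ)/r³.
kp/r³ = (8.99×10⁹)(2.63×10⁻⁸)/(0.630)³ = 945.6 N/C.
E_r = 2·945.6·cos33° = 1586 N/C.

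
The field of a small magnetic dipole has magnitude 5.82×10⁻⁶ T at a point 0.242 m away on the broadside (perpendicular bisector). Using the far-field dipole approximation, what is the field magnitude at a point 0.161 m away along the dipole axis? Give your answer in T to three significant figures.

B ≈ 3.95×10⁻⁵ T

Dipole fields scale as 1/r³ in the far field.
The axial field is twice the equatorial field at the same r, so the geometry factor is 2/1.
B₂ = B₁ · (2/1) · (r₁/r₂)³ = 5.82×10⁻⁶ · 2 · (0.242/0.161)³.
(r₁/r₂)³ = (1.503)³ = 3.396.
B₂ ≈ 3.953×10⁻⁵ T.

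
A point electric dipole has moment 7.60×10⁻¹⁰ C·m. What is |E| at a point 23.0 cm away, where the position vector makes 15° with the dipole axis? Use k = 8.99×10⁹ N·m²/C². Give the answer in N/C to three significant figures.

At angle θ the dipole field magnitude is E = (kp/r³)·√(1 + 3cos²θ).
kp/r³ = (8.99×10⁹)(7.60×10⁻¹⁰) / (0.230)³ = 561.6 N/C.
√(1 + 3cos²15°) = √(1 + 3·0.9330) = √3.7990 ≈ 1.9491.
E ≈ 561.6 × 1.949 = 1095 N/C.

E ≈ 1090 N/C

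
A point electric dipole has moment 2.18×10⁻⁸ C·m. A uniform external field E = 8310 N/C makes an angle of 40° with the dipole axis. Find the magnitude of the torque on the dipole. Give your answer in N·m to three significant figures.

τ ≈ 1.16×10⁻⁴ N·m

Torque on an electric dipole: τ = pE sinθ.
τ = (2.18×10⁻⁸)(8310)·sin40° = 1.164×10⁻⁴ N·m.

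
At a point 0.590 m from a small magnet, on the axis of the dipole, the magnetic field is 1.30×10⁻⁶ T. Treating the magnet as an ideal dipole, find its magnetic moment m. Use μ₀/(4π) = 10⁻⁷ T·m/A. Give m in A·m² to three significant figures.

On axis B = (μ₀/4π)·2m/r³, so m = Br³·4π/(μ₀·2).
m = (1.30×10⁻⁶)·(0.590)³ / (2·10⁻⁷) = 1.335 A·m².

m ≈ 1.33 A·m²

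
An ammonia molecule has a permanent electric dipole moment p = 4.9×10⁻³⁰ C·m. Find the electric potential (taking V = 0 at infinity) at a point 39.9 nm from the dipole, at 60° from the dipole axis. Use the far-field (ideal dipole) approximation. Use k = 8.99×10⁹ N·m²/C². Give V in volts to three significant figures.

V ≈ 1.38×10⁻⁵ V

The dipole potential is V = kp cosθ / r².
V = (8.99×10⁹)(4.90×10⁻³⁰)·cos60° / (3.99×10⁻⁸)² = 1.384×10⁻⁵ V.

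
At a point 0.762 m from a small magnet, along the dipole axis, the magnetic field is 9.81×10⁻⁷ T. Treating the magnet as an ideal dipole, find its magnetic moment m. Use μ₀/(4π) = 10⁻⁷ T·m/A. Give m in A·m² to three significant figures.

On axis B = (μ₀/4π)·2m/r³, so m = Br³·4π/(μ₀·2).
m = (9.81×10⁻⁷)·(0.762)³ / (2·10⁻⁷) = 2.170 A·m².

m ≈ 2.17 A·m²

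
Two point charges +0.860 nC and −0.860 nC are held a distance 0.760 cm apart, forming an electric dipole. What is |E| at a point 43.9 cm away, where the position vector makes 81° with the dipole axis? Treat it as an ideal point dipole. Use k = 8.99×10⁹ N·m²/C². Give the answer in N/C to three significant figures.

E ≈ 0.720 N/C

Dipole moment p = qd = (8.60×10⁻¹⁰ C)(0.00760 m) = 6.536×10⁻¹² C·m.
At angle θ the dipole field magnitude is E = (kp/r³)·√(1 + 3cos²θ).
kp/r³ = (8.99×10⁹)(6.536×10⁻¹²) / (0.439)³ = 0.6945 N/C.
√(1 + 3cos²81°) = √(1 + 3·0.0245) = √1.0734 ≈ 1.0361.
E ≈ 0.6945 × 1.036 = 0.7196 N/C.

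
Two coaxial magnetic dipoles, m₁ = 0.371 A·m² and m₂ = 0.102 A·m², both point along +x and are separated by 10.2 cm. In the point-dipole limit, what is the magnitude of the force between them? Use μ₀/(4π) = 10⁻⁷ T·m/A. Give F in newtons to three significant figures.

F ≈ 2.10×10⁻⁴ N

On-axis B of dipole 1: B = (μ₀/4π)·2m₁/r³. Force on dipole 2: F = m₂·dB/dr.
dB/dr = −(μ₀/4π)·6m₁/r⁴, so |F| = (μ₀/4π)·6m₁m₂/r⁴.
F = 6(10⁻⁷)(0.371)(0.102)/(0.102)⁴ = 2.098×10⁻⁴ N.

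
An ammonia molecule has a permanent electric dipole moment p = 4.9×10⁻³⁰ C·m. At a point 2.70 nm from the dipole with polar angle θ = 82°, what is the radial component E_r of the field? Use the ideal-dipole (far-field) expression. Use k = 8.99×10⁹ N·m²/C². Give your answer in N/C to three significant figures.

For a dipole, E_r = (2kp cosθ)/r³.
kp/r³ = (8.99×10⁹)(4.90×10⁻³⁰)/(2.70×10⁻⁹)³ = 2.238×10⁶ N/C.
E_r = 2·2.238×10⁶·cos82° = 6.229×10⁵ N/C.

E_r ≈ 6.23×10⁵ N/C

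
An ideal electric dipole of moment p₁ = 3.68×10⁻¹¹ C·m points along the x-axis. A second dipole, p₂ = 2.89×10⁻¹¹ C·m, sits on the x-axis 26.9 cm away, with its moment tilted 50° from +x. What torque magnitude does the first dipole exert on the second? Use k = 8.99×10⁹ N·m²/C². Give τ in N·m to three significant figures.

τ ≈ 7.53×10⁻¹⁰ N·m

The second dipole sits on the axis of the first, so the field there is axial: E₁ = 2kp₁/r³ along +x.
E₁ = 2(8.99×10⁹)(3.68×10⁻¹¹)/(0.269)³ = 33.99 N/C.
Torque on the second dipole: τ = p₂ E₁ sinθ.
τ = (2.89×10⁻¹¹)(33.99)·sin50° = 7.525×10⁻¹⁰ N·m.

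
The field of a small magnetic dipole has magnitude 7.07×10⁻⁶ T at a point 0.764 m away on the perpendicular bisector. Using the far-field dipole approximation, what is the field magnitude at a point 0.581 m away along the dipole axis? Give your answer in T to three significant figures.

B ≈ 3.22×10⁻⁵ T

Dipole fields scale as 1/r³ in the far field.
The axial field is twice the equatorial field at the same r, so the geometry factor is 2/1.
B₂ = B₁ · (2/1) · (r₁/r₂)³ = 7.07×10⁻⁶ · 2 · (0.764/0.581)³.
(r₁/r₂)³ = (1.315)³ = 2.274.
B₂ ≈ 3.215×10⁻⁵ T.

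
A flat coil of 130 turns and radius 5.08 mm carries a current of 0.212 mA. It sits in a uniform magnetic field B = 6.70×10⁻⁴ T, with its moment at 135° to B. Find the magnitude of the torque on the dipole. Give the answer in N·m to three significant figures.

τ ≈ 1.06×10⁻⁹ N·m

m = NIA = NIπa² = 130·(2.12×10⁻⁴)·π·(0.00508)² = 2.234×10⁻⁶ A·m².
Torque on a magnetic dipole: τ = mB sinθ.
τ = (2.234×10⁻⁶)(6.70×10⁻⁴)·sin135° = 1.058×10⁻⁹ N·m.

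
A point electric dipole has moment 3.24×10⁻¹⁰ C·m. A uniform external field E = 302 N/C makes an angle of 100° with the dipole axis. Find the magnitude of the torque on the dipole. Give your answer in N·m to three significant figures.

Torque on an electric dipole: τ = pE sinθ.
τ = (3.24×10⁻¹⁰)(302)·sin100° = 9.636×10⁻⁸ N·m.

τ ≈ 9.64×10⁻⁸ N·m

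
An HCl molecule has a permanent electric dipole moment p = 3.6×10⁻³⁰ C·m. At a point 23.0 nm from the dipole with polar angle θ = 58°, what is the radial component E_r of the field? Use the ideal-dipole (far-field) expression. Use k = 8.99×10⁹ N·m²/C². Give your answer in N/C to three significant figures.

E_r ≈ 2820 N/C

For a dipole, E_r = (2kp cosθ)/r³.
kp/r³ = (8.99×10⁹)(3.60×10⁻³⁰)/(2.30×10⁻⁸)³ = 2660 N/C.
E_r = 2·2660·cos58° = 2819 N/C.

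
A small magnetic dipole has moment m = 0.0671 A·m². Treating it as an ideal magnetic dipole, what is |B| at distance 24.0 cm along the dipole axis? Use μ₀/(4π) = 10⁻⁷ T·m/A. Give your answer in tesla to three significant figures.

B ≈ 9.71×10⁻⁷ T

On axis B = (μ₀/4π)·2m/r³.
B = 2·(10⁻⁷)·(0.0671) / (0.240)³ = 9.708×10⁻⁷ T.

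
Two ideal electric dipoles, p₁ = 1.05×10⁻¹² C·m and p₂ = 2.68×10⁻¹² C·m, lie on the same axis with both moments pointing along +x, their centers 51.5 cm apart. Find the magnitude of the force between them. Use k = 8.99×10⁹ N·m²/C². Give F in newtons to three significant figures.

F ≈ 2.16×10⁻¹² N

On-axis field of dipole 1 at distance r: E = 2kp₁/r³. Force on dipole 2 is F = p₂·dE/dr (gradient along axis).
dE/dr = −6kp₁/r⁴, so |F| = 6kp₁p₂/r⁴ (attractive for aligned moments).
F = 6(8.99×10⁹)(1.05×10⁻¹²)(2.68×10⁻¹²)/(0.515)⁴ = 2.158×10⁻¹² N.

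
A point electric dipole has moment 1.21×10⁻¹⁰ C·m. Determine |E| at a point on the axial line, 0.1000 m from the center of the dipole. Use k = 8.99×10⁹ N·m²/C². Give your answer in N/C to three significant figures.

E ≈ 2180 N/C

On the dipole axis E = 2kp/r³.
E = 2·(8.99×10⁹)(1.21×10⁻¹⁰) / (0.100)³ = 2176 N/C.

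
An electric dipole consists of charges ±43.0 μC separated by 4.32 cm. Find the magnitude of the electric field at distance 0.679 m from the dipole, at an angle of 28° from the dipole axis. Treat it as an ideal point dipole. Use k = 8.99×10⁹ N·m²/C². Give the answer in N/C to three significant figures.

E ≈ 9.75×10⁴ N/C

Dipole moment p = qd = (4.30×10⁻⁵ C)(0.0432 m) = 1.858×10⁻⁶ C·m.
At angle θ the dipole field magnitude is E = (kp/r³)·√(1 + 3cos²θ).
kp/r³ = (8.99×10⁹)(1.858×10⁻⁶) / (0.679)³ = 5.336×10⁴ N/C.
√(1 + 3cos²28°) = √(1 + 3·0.7796) = √3.3388 ≈ 1.8272.
E ≈ 5.336×10⁴ × 1.827 = 9.750×10⁴ N/C.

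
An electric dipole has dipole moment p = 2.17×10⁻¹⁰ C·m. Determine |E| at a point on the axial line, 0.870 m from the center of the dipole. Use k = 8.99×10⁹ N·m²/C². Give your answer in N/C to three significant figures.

E ≈ 5.93 N/C

On the dipole axis E = 2kp/r³.
E = 2·(8.99×10⁹)(2.17×10⁻¹⁰) / (0.870)³ = 5.925 N/C.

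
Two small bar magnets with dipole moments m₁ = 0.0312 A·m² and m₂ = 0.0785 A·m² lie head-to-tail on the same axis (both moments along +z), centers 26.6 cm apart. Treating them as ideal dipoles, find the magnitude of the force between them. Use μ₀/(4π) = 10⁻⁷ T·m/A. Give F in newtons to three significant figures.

F ≈ 2.94×10⁻⁷ N

On-axis B of dipole 1: B = (μ₀/4π)·2m₁/r³. Force on dipole 2: F = m₂·dB/dr.
dB/dr = −(μ₀/4π)·6m₁/r⁴, so |F| = (μ₀/4π)·6m₁m₂/r⁴.
F = 6(10⁻⁷)(0.0312)(0.0785)/(0.266)⁴ = 2.935×10⁻⁷ N.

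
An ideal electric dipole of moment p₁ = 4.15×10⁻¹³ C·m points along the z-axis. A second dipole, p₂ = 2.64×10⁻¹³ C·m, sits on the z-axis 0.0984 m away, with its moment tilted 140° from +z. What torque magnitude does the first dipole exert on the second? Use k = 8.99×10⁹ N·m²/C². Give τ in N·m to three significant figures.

The second dipole sits on the axis of the first, so the field there is axial: E₁ = 2kp₁/r³ along +z.
E₁ = 2(8.99×10⁹)(4.15×10⁻¹³)/(0.0984)³ = 7.832 N/C.
Torque on the second dipole: τ = p₂ E₁ sinθ.
τ = (2.64×10⁻¹³)(7.832)·sin140° = 1.329×10⁻¹² N·m.

τ ≈ 1.33×10⁻¹² N·m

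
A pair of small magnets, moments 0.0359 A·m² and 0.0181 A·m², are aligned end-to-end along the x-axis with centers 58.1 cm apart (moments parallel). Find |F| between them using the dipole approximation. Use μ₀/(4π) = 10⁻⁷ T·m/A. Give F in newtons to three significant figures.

F ≈ 3.42×10⁻⁹ N

On-axis B of dipole 1: B = (μ₀/4π)·2m₁/r³. Force on dipole 2: F = m₂·dB/dr.
dB/dr = −(μ₀/4π)·6m₁/r⁴, so |F| = (μ₀/4π)·6m₁m₂/r⁴.
F = 6(10⁻⁷)(0.0359)(0.0181)/(0.581)⁴ = 3.422×10⁻⁹ N.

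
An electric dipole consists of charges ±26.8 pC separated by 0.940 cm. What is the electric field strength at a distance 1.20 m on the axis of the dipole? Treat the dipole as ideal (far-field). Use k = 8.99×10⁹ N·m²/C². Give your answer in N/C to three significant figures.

E ≈ 0.00262 N/C

Dipole moment p = qd = (2.68×10⁻¹¹ C)(0.00940 m) = 2.519×10⁻¹³ C·m.
On the dipole axis E = 2kp/r³.
E = 2·(8.99×10⁹)(2.519×10⁻¹³) / (1.20)³ = 0.002621 N/C.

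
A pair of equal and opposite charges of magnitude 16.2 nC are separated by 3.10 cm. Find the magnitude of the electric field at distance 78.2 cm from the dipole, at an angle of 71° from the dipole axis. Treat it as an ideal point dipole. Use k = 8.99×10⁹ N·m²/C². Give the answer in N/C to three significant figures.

Dipole moment p = qd = (1.62×10⁻⁸ C)(0.0310 m) = 5.022×10⁻¹⁰ C·m.
At angle θ the dipole field magnitude is E = (kp/r³)·√(1 + 3cos²θ).
kp/r³ = (8.99×10⁹)(5.022×10⁻¹⁰) / (0.782)³ = 9.441 N/C.
√(1 + 3cos²71°) = √(1 + 3·0.1060) = √1.3180 ≈ 1.1480.
E ≈ 9.441 × 1.148 = 10.84 N/C.

E ≈ 10.8 N/C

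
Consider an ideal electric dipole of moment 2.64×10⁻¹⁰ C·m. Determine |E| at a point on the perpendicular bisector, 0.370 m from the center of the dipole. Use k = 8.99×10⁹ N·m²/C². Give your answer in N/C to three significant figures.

E ≈ 46.9 N/C

In the equatorial plane E = kp/r³.
E = (8.99×10⁹)(2.64×10⁻¹⁰) / (0.370)³ = 46.86 N/C.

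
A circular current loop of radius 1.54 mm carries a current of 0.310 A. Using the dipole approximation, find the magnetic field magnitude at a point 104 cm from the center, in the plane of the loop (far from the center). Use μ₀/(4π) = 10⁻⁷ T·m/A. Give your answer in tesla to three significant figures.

Magnetic moment m = IA = Iπa² = (0.310)·π·(0.00154)² = 2.31×10⁻⁶ A·m².
In the equatorial plane B = (μ₀/4π)·m/r³ (half the axial value).
B = (10⁻⁷)·(2.31×10⁻⁶) / (1.04)³ = 2.054×10⁻¹³ T.

B ≈ 2.05×10⁻¹³ T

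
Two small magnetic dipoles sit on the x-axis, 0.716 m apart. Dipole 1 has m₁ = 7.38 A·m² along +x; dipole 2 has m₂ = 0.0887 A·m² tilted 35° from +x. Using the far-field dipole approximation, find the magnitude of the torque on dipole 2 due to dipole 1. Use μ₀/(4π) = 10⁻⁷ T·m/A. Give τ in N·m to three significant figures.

Dipole B is on the axis of dipole A, so B₁ there is axial: B₁ = (μ₀/4π)·2m₁/r³ along +x.
B₁ = 2(10⁻⁷)(7.38)/(0.716)³ = 4.021×10⁻⁶ T.
τ = m₂ B₁ sinθ.
τ = (0.0887)(4.021×10⁻⁶)·sin35° = 2.046×10⁻⁷ N·m.

τ ≈ 2.05×10⁻⁷ N·m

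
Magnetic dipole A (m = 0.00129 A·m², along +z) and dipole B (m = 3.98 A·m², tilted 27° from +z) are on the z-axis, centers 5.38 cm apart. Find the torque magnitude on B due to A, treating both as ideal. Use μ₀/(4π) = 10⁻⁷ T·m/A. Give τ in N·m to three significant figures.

τ ≈ 2.99×10⁻⁶ N·m

Dipole B is on the axis of dipole A, so B₁ there is axial: B₁ = (μ₀/4π)·2m₁/r³ along +z.
B₁ = 2(10⁻⁷)(0.00129)/(0.0538)³ = 1.657×10⁻⁶ T.
τ = m₂ B₁ sinθ.
τ = (3.98)(1.657×10⁻⁶)·sin27° = 2.994×10⁻⁶ N·m.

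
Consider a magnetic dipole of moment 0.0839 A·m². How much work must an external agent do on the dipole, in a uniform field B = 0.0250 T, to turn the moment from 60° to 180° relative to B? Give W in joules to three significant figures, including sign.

W_ext = ΔU = −mB cosθ₂ + mB cosθ₁ = mB(cosθ₁ − cosθ₂).
W = (0.0839)(0.0250)·(cos60° − cos180°) = (0.002098)·(+1.5000) = 0.003146 J.

W ≈ 0.00315 J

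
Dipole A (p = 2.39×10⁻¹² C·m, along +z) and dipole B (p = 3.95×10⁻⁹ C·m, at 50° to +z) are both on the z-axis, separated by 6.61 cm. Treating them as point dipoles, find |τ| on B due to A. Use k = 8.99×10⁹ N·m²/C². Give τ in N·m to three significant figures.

τ ≈ 4.50×10⁻⁷ N·m

The second dipole sits on the axis of the first, so the field there is axial: E₁ = 2kp₁/r³ along +z.
E₁ = 2(8.99×10⁹)(2.39×10⁻¹²)/(0.0661)³ = 148.8 N/C.
Torque on the second dipole: τ = p₂ E₁ sinθ.
τ = (3.95×10⁻⁹)(148.8)·sin50° = 4.502×10⁻⁷ N·m.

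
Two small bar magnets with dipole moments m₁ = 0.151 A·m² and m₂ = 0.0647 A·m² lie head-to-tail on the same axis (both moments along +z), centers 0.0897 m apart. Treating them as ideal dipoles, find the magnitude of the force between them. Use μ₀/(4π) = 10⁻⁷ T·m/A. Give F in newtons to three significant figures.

On-axis B of dipole 1: B = (μ₀/4π)·2m₁/r³. Force on dipole 2: F = m₂·dB/dr.
dB/dr = −(μ₀/4π)·6m₁/r⁴, so |F| = (μ₀/4π)·6m₁m₂/r⁴.
F = 6(10⁻⁷)(0.151)(0.0647)/(0.0897)⁴ = 9.054×10⁻⁵ N.

F ≈ 9.05×10⁻⁵ N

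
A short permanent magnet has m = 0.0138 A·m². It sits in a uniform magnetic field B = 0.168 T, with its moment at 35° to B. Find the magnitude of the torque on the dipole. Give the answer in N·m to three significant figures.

τ ≈ 0.00133 N·m

Torque on a magnetic dipole: τ = mB sinθ.
τ = (0.0138)(0.168)·sin35° = 0.001330 N·m.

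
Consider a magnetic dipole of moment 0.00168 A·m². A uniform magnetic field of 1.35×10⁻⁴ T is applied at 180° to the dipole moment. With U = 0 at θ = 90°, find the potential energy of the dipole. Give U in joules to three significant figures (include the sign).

U = −m·B = −mB cosθ.
U = −(0.00168)(1.35×10⁻⁴)·cos180° = 2.268×10⁻⁷ J.

U ≈ 2.27×10⁻⁷ J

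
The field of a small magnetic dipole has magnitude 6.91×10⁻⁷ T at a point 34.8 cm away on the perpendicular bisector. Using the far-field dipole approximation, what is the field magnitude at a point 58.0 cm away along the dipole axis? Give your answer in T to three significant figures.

Dipole fields scale as 1/r³ in the far field.
The axial field is twice the equatorial field at the same r, so the geometry factor is 2/1.
B₂ = B₁ · (2/1) · (r₁/r₂)³ = 6.91×10⁻⁷ · 2 · (34.8/58.0)³.
(r₁/r₂)³ = (0.6)³ = 0.216.
B₂ ≈ 2.985×10⁻⁷ T.

B ≈ 2.99×10⁻⁷ T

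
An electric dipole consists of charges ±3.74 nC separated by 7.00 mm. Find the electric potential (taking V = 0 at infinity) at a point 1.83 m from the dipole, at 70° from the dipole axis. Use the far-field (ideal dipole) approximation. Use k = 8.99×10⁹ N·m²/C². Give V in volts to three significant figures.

Dipole moment p = qd = (3.74×10⁻⁹ C)(0.00700 m) = 2.618×10⁻¹¹ C·m.
The dipole potential is V = kp cosθ / r².
V = (8.99×10⁹)(2.618×10⁻¹¹)·cos70° / (1.83)² = 0.02404 V.

V ≈ 0.0240 V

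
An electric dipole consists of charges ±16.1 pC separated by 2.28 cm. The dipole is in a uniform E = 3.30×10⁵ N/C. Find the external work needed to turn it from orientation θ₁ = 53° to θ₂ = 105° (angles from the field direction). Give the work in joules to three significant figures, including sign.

W ≈ 1.04×10⁻⁷ J

Dipole moment p = qd = (1.61×10⁻¹¹ C)(0.0228 m) = 3.671×10⁻¹³ C·m.
W_ext = ΔU = U(θ₂) − U(θ₁) = −pE cosθ₂ − (−pE cosθ₁) = pE(cosθ₁ − cosθ₂).
W = (3.671×10⁻¹³)(3.30×10⁵)·(cos53° − cos105°) = (1.211×10⁻⁷)·(+0.8606) = 1.043×10⁻⁷ J.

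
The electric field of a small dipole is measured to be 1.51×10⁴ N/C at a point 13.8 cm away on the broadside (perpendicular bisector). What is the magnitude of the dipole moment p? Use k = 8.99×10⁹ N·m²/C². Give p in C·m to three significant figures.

p ≈ 4.41×10⁻⁹ C·m

In the equatorial plane E = kp/r³, so p = Er³/(k).
p = (1.51×10⁴)·(0.138)³ / (8.99×10⁹) = 4.414×10⁻⁹ C·m.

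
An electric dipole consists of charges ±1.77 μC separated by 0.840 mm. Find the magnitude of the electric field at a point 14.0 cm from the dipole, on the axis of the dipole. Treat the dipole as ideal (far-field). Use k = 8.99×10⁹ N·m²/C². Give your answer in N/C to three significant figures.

Dipole moment p = qd = (1.77×10⁻⁶ C)(8.40×10⁻⁴ m) = 1.487×10⁻⁹ C·m.
On the dipole axis E = 2kp/r³.
E = 2·(8.99×10⁹)(1.487×10⁻⁹) / (0.140)³ = 9744 N/C.

E ≈ 9740 N/C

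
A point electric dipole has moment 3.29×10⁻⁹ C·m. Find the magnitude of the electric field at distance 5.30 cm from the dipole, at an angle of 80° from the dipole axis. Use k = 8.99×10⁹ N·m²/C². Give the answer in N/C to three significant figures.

E ≈ 2.07×10⁵ N/C

At angle θ the dipole field magnitude is E = (kp/r³)·√(1 + 3cos²θ).
kp/r³ = (8.99×10⁹)(3.29×10⁻⁹) / (0.0530)³ = 1.987×10⁵ N/C.
√(1 + 3cos²80°) = √(1 + 3·0.0302) = √1.0905 ≈ 1.0443.
E ≈ 1.987×10⁵ × 1.044 = 2.075×10⁵ N/C.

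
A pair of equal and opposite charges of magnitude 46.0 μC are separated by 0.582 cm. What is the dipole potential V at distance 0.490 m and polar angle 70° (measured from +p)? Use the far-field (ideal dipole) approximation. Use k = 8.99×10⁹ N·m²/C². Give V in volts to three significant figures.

V ≈ 3430 V

Dipole moment p = qd = (4.60×10⁻⁵ C)(0.00582 m) = 2.677×10⁻⁷ C·m.
The dipole potential is V = kp cosθ / r².
V = (8.99×10⁹)(2.677×10⁻⁷)·cos70° / (0.490)² = 3428 V.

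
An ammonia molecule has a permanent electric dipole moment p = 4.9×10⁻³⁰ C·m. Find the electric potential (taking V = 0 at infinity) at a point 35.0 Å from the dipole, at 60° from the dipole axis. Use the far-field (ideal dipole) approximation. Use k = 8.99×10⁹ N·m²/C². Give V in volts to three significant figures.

V ≈ 0.00180 V

The dipole potential is V = kp cosθ / r².
V = (8.99×10⁹)(4.90×10⁻³⁰)·cos60° / (3.50×10⁻⁹)² = 0.001798 V.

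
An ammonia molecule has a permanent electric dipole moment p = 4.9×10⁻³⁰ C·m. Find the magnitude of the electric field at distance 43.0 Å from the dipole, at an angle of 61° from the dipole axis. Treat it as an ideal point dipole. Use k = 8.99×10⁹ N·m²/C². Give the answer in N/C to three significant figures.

E ≈ 7.23×10⁵ N/C

At angle θ the dipole field magnitude is E = (kp/r³)·√(1 + 3cos²θ).
kp/r³ = (8.99×10⁹)(4.90×10⁻³⁰) / (4.30×10⁻⁹)³ = 5.541×10⁵ N/C.
√(1 + 3cos²61°) = √(1 + 3·0.2350) = √1.7051 ≈ 1.3058.
E ≈ 5.541×10⁵ × 1.306 = 7.235×10⁵ N/C.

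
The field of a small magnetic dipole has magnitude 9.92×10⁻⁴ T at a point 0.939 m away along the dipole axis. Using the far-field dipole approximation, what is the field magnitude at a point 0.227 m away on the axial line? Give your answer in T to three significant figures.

B ≈ 0.0702 T

Dipole fields scale as 1/r³ in the far field; the geometry is the same at both points.
B₂ = B₁ · (r₁/r₂)³ = 9.92×10⁻⁴ · (0.939/0.227)³.
(r₁/r₂)³ = (4.137)³ = 70.78.
B₂ ≈ 0.07022 T.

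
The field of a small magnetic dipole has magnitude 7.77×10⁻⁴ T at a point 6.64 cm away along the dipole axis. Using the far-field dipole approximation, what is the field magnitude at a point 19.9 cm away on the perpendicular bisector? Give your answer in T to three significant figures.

Dipole fields scale as 1/r³ in the far field.
The axial field is twice the equatorial field at the same r, so the geometry factor is 1/2.
B₂ = B₁ · (1/2) · (r₁/r₂)³ = 7.77×10⁻⁴ · 0.5 · (6.64/19.9)³.
(r₁/r₂)³ = (0.3337)³ = 0.03715.
B₂ ≈ 1.443×10⁻⁵ T.

B ≈ 1.44×10⁻⁵ T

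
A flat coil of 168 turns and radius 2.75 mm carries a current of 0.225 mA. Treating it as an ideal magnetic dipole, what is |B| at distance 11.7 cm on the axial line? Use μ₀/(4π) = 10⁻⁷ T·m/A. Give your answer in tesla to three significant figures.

B ≈ 1.12×10⁻¹⁰ T

m = NIA = NIπa² = 168·(2.25×10⁻⁴)·π·(0.00275)² = 8.981×10⁻⁷ A·m².
On axis B = (μ₀/4π)·2m/r³.
B = 2·(10⁻⁷)·(8.981×10⁻⁷) / (0.117)³ = 1.121×10⁻¹⁰ T.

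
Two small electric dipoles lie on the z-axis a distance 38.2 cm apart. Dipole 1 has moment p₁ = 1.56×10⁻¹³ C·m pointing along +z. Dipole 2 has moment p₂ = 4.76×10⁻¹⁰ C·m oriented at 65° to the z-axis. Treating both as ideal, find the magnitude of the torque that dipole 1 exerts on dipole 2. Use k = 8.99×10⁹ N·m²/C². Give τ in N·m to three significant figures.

The second dipole sits on the axis of the first, so the field there is axial: E₁ = 2kp₁/r³ along +z.
E₁ = 2(8.99×10⁹)(1.56×10⁻¹³)/(0.382)³ = 0.05032 N/C.
Torque on the second dipole: τ = p₂ E₁ sinθ.
τ = (4.76×10⁻¹⁰)(0.05032)·sin65° = 2.171×10⁻¹¹ N·m.

τ ≈ 2.17×10⁻¹¹ N·m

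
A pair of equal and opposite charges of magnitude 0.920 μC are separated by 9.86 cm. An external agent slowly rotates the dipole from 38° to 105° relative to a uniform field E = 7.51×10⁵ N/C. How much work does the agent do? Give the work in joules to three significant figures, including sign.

W ≈ 0.0713 J

Dipole moment p = qd = (9.20×10⁻⁷ C)(0.0986 m) = 9.071×10⁻⁸ C·m.
W_ext = ΔU = U(θ₂) − U(θ₁) = −pE cosθ₂ − (−pE cosθ₁) = pE(cosθ₁ − cosθ₂).
W = (9.071×10⁻⁸)(7.51×10⁵)·(cos38° − cos105°) = (0.06812)·(+1.0468) = 0.07131 J.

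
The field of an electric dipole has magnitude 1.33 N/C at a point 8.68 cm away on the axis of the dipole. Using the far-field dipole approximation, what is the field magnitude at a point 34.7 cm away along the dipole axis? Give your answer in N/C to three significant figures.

Dipole fields scale as 1/r³ in the far field; the geometry is the same at both points.
E₂ = E₁ · (r₁/r₂)³ = 1.33 · (8.68/34.7)³.
(r₁/r₂)³ = (0.2501)³ = 0.01565.
E₂ ≈ 0.02082 N/C.

E ≈ 0.0208 N/C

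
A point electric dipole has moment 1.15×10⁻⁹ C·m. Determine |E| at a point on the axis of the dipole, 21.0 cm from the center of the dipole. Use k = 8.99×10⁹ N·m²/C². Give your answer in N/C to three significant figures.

On the dipole axis E = 2kp/r³.
E = 2·(8.99×10⁹)(1.15×10⁻⁹) / (0.210)³ = 2233 N/C.

E ≈ 2230 N/C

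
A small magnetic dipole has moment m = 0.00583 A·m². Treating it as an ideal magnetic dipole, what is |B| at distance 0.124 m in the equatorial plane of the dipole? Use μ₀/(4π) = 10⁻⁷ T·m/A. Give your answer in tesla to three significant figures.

B ≈ 3.06×10⁻⁷ T

In the equatorial plane B = (μ₀/4π)·m/r³ (half the axial value).
B = (10⁻⁷)·(0.00583) / (0.124)³ = 3.058×10⁻⁷ T.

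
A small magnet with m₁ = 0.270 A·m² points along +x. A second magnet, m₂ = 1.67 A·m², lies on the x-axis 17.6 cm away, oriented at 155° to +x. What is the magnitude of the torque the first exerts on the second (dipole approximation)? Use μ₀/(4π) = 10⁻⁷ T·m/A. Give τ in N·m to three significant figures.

Dipole B is on the axis of dipole A, so B₁ there is axial: B₁ = (μ₀/4π)·2m₁/r³ along +x.
B₁ = 2(10⁻⁷)(0.270)/(0.176)³ = 9.905×10⁻⁶ T.
τ = m₂ B₁ sinθ.
τ = (1.67)(9.905×10⁻⁶)·sin155° = 6.991×10⁻⁶ N·m.

τ ≈ 6.99×10⁻⁶ N·m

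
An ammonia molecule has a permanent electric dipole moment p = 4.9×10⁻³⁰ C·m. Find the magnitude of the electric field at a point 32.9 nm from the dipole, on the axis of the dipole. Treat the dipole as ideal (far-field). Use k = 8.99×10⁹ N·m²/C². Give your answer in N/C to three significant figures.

On the dipole axis E = 2kp/r³.
E = 2·(8.99×10⁹)(4.90×10⁻³⁰) / (3.29×10⁻⁸)³ = 2474 N/C.

E ≈ 2470 N/C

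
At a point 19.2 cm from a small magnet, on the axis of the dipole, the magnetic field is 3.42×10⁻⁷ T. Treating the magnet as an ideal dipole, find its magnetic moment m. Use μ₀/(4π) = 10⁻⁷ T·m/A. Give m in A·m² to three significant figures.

On axis B = (μ₀/4π)·2m/r³, so m = Br³·4π/(μ₀·2).
m = (3.42×10⁻⁷)·(0.192)³ / (2·10⁻⁷) = 0.01210 A·m².

m ≈ 0.0121 A·m²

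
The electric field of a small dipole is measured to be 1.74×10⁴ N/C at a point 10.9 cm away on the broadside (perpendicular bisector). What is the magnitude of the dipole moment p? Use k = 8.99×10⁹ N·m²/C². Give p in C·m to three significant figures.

In the equatorial plane E = kp/r³, so p = Er³/(k).
p = (1.74×10⁴)·(0.109)³ / (8.99×10⁹) = 2.507×10⁻⁹ C·m.

p ≈ 2.51×10⁻⁹ C·m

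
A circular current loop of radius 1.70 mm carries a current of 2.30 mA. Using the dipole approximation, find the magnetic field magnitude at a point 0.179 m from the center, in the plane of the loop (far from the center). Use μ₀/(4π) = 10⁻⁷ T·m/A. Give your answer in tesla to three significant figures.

Magnetic moment m = IA = Iπa² = (0.00230)·π·(0.00170)² = 2.088×10⁻⁸ A·m².
In the equatorial plane B = (μ₀/4π)·m/r³ (half the axial value).
B = (10⁻⁷)·(2.088×10⁻⁸) / (0.179)³ = 3.641×10⁻¹³ T.

B ≈ 3.64×10⁻¹³ T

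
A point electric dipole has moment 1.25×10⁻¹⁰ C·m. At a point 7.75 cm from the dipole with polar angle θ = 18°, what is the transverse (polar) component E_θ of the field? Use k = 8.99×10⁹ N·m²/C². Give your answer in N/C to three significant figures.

E_θ ≈ 746 N/C

For a dipole, E_θ = (kp sinθ)/r³.
kp/r³ = (8.99×10⁹)(1.25×10⁻¹⁰)/(0.0775)³ = 2414 N/C.
E_θ = 2414·sin18° = 746.0 N/C.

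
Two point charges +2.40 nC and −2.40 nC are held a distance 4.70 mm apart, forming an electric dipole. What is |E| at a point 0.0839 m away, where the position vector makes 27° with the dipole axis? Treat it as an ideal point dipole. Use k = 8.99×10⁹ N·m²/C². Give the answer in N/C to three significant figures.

E ≈ 316 N/C

Dipole moment p = qd = (2.40×10⁻⁹ C)(0.00470 m) = 1.128×10⁻¹¹ C·m.
At angle θ the dipole field magnitude is E = (kp/r³)·√(1 + 3cos²θ).
kp/r³ = (8.99×10⁹)(1.128×10⁻¹¹) / (0.0839)³ = 171.7 N/C.
√(1 + 3cos²27°) = √(1 + 3·0.7939) = √3.3817 ≈ 1.8389.
E ≈ 171.7 × 1.839 = 315.8 N/C.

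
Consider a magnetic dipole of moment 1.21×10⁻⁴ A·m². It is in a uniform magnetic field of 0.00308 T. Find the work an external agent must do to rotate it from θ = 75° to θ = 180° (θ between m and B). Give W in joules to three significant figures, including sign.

W_ext = ΔU = −mB cosθ₂ + mB cosθ₁ = mB(cosθ₁ − cosθ₂).
W = (1.21×10⁻⁴)(0.00308)·(cos75° − cos180°) = (3.727×10⁻⁷)·(+1.2588) = 4.691×10⁻⁷ J.

W ≈ 4.69×10⁻⁷ J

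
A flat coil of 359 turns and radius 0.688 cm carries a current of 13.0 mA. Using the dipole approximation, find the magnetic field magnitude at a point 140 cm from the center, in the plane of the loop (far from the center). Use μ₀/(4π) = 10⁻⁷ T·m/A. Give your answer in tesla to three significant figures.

m = NIA = NIπa² = 359·(0.0130)·π·(0.00688)² = 6.94×10⁻⁴ A·m².
In the equatorial plane B = (μ₀/4π)·m/r³ (half the axial value).
B = (10⁻⁷)·(6.94×10⁻⁴) / (1.40)³ = 2.529×10⁻¹¹ T.

B ≈ 2.53×10⁻¹¹ T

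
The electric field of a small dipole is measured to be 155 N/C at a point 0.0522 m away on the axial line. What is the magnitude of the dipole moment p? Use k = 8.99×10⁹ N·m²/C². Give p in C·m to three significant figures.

On axis E = 2kp/r³, so p = Er³/(2k).
p = (155)·(0.0522)³ / (2·8.99×10⁹) = 1.226×10⁻¹² C·m.

p ≈ 1.23×10⁻¹² C·m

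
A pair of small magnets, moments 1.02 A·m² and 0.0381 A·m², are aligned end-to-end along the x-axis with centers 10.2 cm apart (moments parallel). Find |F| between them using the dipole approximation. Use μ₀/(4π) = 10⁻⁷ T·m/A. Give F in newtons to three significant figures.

On-axis B of dipole 1: B = (μ₀/4π)·2m₁/r³. Force on dipole 2: F = m₂·dB/dr.
dB/dr = −(μ₀/4π)·6m₁/r⁴, so |F| = (μ₀/4π)·6m₁m₂/r⁴.
F = 6(10⁻⁷)(1.02)(0.0381)/(0.102)⁴ = 2.154×10⁻⁴ N.

F ≈ 2.15×10⁻⁴ N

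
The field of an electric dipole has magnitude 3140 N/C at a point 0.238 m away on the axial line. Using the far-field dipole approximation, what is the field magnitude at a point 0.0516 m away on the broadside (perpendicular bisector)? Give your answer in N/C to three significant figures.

E ≈ 1.54×10⁵ N/C

Dipole fields scale as 1/r³ in the far field.
The axial field is twice the equatorial field at the same r, so the geometry factor is 1/2.
E₂ = E₁ · (1/2) · (r₁/r₂)³ = 3140 · 0.5 · (0.238/0.0516)³.
(r₁/r₂)³ = (4.612)³ = 98.13.
E₂ ≈ 1.541×10⁵ N/C.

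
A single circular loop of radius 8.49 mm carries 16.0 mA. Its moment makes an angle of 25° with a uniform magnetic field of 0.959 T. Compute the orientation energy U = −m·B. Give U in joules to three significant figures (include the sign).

Magnetic moment m = IA = Iπa² = (0.0160)·π·(0.00849)² = 3.623×10⁻⁶ A·m².
U = −m·B = −mB cosθ.
U = −(3.623×10⁻⁶)(0.959)·cos25° = -3.149×10⁻⁶ J.

U ≈ -3.15×10⁻⁶ J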